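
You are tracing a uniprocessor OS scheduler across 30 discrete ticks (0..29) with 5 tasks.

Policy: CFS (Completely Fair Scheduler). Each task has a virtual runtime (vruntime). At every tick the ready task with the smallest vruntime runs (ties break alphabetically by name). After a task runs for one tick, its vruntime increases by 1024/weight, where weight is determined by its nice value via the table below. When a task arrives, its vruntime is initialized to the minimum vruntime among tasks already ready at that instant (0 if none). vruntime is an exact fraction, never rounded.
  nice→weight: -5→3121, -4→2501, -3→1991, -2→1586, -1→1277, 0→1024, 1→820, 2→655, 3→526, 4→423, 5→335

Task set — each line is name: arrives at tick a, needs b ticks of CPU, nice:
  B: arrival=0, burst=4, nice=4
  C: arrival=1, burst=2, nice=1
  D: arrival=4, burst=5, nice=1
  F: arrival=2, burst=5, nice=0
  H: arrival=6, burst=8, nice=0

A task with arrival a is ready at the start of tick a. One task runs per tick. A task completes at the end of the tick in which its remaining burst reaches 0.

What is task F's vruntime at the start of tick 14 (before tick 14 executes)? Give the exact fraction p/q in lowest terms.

vruntime(F, start of tick 14) = 2716/423

t=0: vr[B=0] → run B
t=1: vr[B=1024/423 C=1024/423] → run B
t=2: vr[B=2048/423 C=1024/423 F=1024/423] → run C
t=3: vr[B=2048/423 C=318208/86715 F=1024/423] → run F
t=4: vr[B=2048/423 C=318208/86715 D=1447/423 F=1447/423] → run D
t=5: vr[B=2048/423 C=318208/86715 D=404923/86715 F=1447/423] → run F
t=6: vr[B=2048/423 C=318208/86715 D=404923/86715 F=1870/423 H=318208/86715] → run C
t=7: vr[B=2048/423 D=404923/86715 F=1870/423 H=318208/86715] → run H
t=8: vr[B=2048/423 D=404923/86715 F=1870/423 H=404923/86715] → run F
t=9: vr[B=2048/423 D=404923/86715 F=2293/423 H=404923/86715] → run D
t=10: vr[B=2048/423 D=513211/86715 F=2293/423 H=404923/86715] → run H
t=11: vr[B=2048/423 D=513211/86715 F=2293/423 H=491638/86715] → run B
t=12: vr[B=1024/141 D=513211/86715 F=2293/423 H=491638/86715] → run F
t=13: vr[B=1024/141 D=513211/86715 F=2716/423 H=491638/86715] → run H
t=14: vr[B=1024/141 D=513211/86715 F=2716/423 H=578353/86715] → run D
t=15: vr[B=1024/141 D=621499/86715 F=2716/423 H=578353/86715] → run F
t=16: vr[B=1024/141 D=621499/86715 H=578353/86715] → run H
t=17: vr[B=1024/141 D=621499/86715 H=665068/86715] → run D
t=18: vr[B=1024/141 D=729787/86715 H=665068/86715] → run B
t=19: vr[D=729787/86715 H=665068/86715] → run H
t=20: vr[D=729787/86715 H=751783/86715] → run D
t=21: vr[H=751783/86715] → run H
t=22: vr[H=838498/86715] → run H
t=23: vr[H=925213/86715] → run H
t=24: (idle)
t=25: (idle)
t=26: (idle)
t=27: (idle)
t=28: (idle)
t=29: (idle)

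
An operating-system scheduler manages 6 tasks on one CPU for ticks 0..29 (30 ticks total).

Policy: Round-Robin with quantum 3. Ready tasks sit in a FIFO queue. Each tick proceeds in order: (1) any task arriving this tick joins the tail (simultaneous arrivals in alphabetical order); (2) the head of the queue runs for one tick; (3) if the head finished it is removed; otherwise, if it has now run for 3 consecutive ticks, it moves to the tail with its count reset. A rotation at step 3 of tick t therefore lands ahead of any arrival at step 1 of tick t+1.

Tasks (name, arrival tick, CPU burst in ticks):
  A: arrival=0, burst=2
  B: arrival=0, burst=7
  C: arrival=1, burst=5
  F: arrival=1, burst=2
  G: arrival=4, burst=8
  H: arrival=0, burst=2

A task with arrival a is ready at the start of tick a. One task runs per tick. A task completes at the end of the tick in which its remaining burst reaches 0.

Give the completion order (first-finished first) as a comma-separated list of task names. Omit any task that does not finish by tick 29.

completion order = A, H, F, C, B, G

t=0: queue=[A,B,H] q_used=0 → run A
t=1: queue=[A,B,H,C,F] q_used=1 → run A
t=2: queue=[B,H,C,F] q_used=0 → run B
t=3: queue=[B,H,C,F] q_used=1 → run B
t=4: queue=[B,H,C,F,G] q_used=2 → run B
t=5: queue=[H,C,F,G,B] q_used=0 → run H
t=6: queue=[H,C,F,G,B] q_used=1 → run H
t=7: queue=[C,F,G,B] q_used=0 → run C
t=8: queue=[C,F,G,B] q_used=1 → run C
t=9: queue=[C,F,G,B] q_used=2 → run C
t=10: queue=[F,G,B,C] q_used=0 → run F
t=11: queue=[F,G,B,C] q_used=1 → run F
t=12: queue=[G,B,C] q_used=0 → run G
t=13: queue=[G,B,C] q_used=1 → run G
t=14: queue=[G,B,C] q_used=2 → run G
t=15: queue=[B,C,G] q_used=0 → run B
t=16: queue=[B,C,G] q_used=1 → run B
t=17: queue=[B,C,G] q_used=2 → run B
t=18: queue=[C,G,B] q_used=0 → run C
t=19: queue=[C,G,B] q_used=1 → run C
t=20: queue=[G,B] q_used=0 → run G
t=21: queue=[G,B] q_used=1 → run G
t=22: queue=[G,B] q_used=2 → run G
t=23: queue=[B,G] q_used=0 → run B
t=24: queue=[G] q_used=0 → run G
t=25: queue=[G] q_used=1 → run G
t=26: (idle)
t=27: (idle)
t=28: (idle)
t=29: (idle)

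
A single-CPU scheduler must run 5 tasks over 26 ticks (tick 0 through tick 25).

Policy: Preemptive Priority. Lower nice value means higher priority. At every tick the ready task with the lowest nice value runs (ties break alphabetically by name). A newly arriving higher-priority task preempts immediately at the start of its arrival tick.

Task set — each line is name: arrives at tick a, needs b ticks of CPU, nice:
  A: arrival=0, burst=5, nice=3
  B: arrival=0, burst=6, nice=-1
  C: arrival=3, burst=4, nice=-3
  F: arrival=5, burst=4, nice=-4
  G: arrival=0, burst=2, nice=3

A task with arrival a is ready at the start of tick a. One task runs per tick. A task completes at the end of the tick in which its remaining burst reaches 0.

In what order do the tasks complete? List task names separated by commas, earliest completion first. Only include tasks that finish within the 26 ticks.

t=0: ready={A,B,G} → run B
t=1: ready={A,B,G} → run B
t=2: ready={A,B,G} → run B
t=3: ready={A,B,C,G} → run C
t=4: ready={A,B,C,G} → run C
t=5: ready={A,B,C,F,G} → run F
t=6: ready={A,B,C,F,G} → run F
t=7: ready={A,B,C,F,G} → run F
t=8: ready={A,B,C,F,G} → run F
t=9: ready={A,B,C,G} → run C
t=10: ready={A,B,C,G} → run C
t=11: ready={A,B,G} → run B
t=12: ready={A,B,G} → run B
t=13: ready={A,B,G} → run B
t=14: ready={A,G} → run A
t=15: ready={A,G} → run A
t=16: ready={A,G} → run A
t=17: ready={A,G} → run A
t=18: ready={A,G} → run A
t=19: ready={G} → run G
t=20: ready={G} → run G
t=21: (idle)
t=22: (idle)
t=23: (idle)
t=24: (idle)
t=25: (idle)

completion order = F, C, B, A, G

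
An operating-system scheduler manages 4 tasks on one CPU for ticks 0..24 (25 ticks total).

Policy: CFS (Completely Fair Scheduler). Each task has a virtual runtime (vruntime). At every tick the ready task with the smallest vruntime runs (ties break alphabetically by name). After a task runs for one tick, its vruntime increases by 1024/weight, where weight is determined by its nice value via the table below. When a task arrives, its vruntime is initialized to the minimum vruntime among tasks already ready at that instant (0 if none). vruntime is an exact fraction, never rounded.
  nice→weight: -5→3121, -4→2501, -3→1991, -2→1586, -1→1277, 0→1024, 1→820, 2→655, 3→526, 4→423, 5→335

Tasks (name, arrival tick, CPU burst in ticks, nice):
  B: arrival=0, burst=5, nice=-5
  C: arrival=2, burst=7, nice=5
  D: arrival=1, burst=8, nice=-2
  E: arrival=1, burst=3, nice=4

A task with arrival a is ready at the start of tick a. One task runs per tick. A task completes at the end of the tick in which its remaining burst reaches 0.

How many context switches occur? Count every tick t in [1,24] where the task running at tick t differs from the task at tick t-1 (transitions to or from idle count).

t=0: vr[B=0] → run B
t=1: vr[B=1024/3121 D=1024/3121 E=1024/3121] → run B
t=2: vr[B=2048/3121 C=1024/3121 D=1024/3121 E=1024/3121] → run C
t=3: vr[B=2048/3121 C=3538944/1045535 D=1024/3121 E=1024/3121] → run D
t=4: vr[B=2048/3121 C=3538944/1045535 D=2409984/2474953 E=1024/3121] → run E
t=5: vr[B=2048/3121 C=3538944/1045535 D=2409984/2474953 E=3629056/1320183] → run B
t=6: vr[B=3072/3121 C=3538944/1045535 D=2409984/2474953 E=3629056/1320183] → run D
t=7: vr[B=3072/3121 C=3538944/1045535 D=4007936/2474953 E=3629056/1320183] → run B
t=8: vr[B=4096/3121 C=3538944/1045535 D=4007936/2474953 E=3629056/1320183] → run B
t=9: vr[C=3538944/1045535 D=4007936/2474953 E=3629056/1320183] → run D
t=10: vr[C=3538944/1045535 D=5605888/2474953 E=3629056/1320183] → run D
t=11: vr[C=3538944/1045535 D=7203840/2474953 E=3629056/1320183] → run E
t=12: vr[C=3538944/1045535 D=7203840/2474953 E=6824960/1320183] → run D
t=13: vr[C=3538944/1045535 D=8801792/2474953 E=6824960/1320183] → run C
t=14: vr[C=6734848/1045535 D=8801792/2474953 E=6824960/1320183] → run D
t=15: vr[C=6734848/1045535 D=10399744/2474953 E=6824960/1320183] → run D
t=16: vr[C=6734848/1045535 D=11997696/2474953 E=6824960/1320183] → run D
t=17: vr[C=6734848/1045535 E=6824960/1320183] → run E
t=18: vr[C=6734848/1045535] → run C
t=19: vr[C=9930752/1045535] → run C
t=20: vr[C=13126656/1045535] → run C
t=21: vr[C=3264512/209107] → run C
t=22: vr[C=19518464/1045535] → run C
t=23: (idle)
t=24: (idle)

context switches = 14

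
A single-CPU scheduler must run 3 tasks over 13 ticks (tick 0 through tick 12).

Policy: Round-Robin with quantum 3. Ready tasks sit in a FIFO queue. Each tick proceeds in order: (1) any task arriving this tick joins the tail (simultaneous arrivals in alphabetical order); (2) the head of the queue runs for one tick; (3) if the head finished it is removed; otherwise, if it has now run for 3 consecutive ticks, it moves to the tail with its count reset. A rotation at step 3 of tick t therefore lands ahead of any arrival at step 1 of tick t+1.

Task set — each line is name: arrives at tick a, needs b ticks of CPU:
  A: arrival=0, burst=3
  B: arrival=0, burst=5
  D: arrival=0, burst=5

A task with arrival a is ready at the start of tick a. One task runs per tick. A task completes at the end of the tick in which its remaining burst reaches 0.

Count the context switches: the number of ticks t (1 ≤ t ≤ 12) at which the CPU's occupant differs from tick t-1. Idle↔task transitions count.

context switches = 4

t=0: queue=[A,B,D] q_used=0 → run A
t=1: queue=[A,B,D] q_used=1 → run A
t=2: queue=[A,B,D] q_used=2 → run A
t=3: queue=[B,D] q_used=0 → run B
t=4: queue=[B,D] q_used=1 → run B
t=5: queue=[B,D] q_used=2 → run B
t=6: queue=[D,B] q_used=0 → run D
t=7: queue=[D,B] q_used=1 → run D
t=8: queue=[D,B] q_used=2 → run D
t=9: queue=[B,D] q_used=0 → run B
t=10: queue=[B,D] q_used=1 → run B
t=11: queue=[D] q_used=0 → run D
t=12: queue=[D] q_used=1 → run D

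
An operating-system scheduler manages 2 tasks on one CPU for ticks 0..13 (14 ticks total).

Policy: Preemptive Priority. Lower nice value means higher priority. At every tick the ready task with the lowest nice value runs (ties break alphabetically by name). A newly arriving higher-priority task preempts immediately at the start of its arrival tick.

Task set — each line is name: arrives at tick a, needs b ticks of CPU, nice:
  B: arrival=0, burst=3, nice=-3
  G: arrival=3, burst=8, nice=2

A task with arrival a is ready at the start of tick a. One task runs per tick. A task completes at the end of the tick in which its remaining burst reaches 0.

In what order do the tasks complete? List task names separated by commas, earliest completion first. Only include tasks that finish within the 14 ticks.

t=0: ready={B} → run B
t=1: ready={B} → run B
t=2: ready={B} → run B
t=3: ready={G} → run G
t=4: ready={G} → run G
t=5: ready={G} → run G
t=6: ready={G} → run G
t=7: ready={G} → run G
t=8: ready={G} → run G
t=9: ready={G} → run G
t=10: ready={G} → run G
t=11: (idle)
t=12: (idle)
t=13: (idle)

completion order = B, G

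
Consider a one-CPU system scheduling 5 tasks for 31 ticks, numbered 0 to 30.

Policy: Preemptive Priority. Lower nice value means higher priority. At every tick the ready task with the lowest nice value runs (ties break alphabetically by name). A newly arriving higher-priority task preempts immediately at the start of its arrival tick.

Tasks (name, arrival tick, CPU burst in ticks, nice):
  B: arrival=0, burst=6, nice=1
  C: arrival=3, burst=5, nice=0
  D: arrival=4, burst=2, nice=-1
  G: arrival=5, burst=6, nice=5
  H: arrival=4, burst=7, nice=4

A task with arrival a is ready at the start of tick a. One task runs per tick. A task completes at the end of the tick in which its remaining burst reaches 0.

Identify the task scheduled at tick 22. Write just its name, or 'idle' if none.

t=0: ready={B} → run B
t=1: ready={B} → run B
t=2: ready={B} → run B
t=3: ready={B,C} → run C
t=4: ready={B,C,D,H} → run D
t=5: ready={B,C,D,G,H} → run D
t=6: ready={B,C,G,H} → run C
t=7: ready={B,C,G,H} → run C
t=8: ready={B,C,G,H} → run C
t=9: ready={B,C,G,H} → run C
t=10: ready={B,G,H} → run B
t=11: ready={B,G,H} → run B
t=12: ready={B,G,H} → run B
t=13: ready={G,H} → run H
t=14: ready={G,H} → run H
t=15: ready={G,H} → run H
t=16: ready={G,H} → run H
t=17: ready={G,H} → run H
t=18: ready={G,H} → run H
t=19: ready={G,H} → run H
t=20: ready={G} → run G
t=21: ready={G} → run G
t=22: ready={G} → run G
t=23: ready={G} → run G
t=24: ready={G} → run G
t=25: ready={G} → run G
t=26: (idle)
t=27: (idle)
t=28: (idle)
t=29: (idle)
t=30: (idle)

running at tick 22 = G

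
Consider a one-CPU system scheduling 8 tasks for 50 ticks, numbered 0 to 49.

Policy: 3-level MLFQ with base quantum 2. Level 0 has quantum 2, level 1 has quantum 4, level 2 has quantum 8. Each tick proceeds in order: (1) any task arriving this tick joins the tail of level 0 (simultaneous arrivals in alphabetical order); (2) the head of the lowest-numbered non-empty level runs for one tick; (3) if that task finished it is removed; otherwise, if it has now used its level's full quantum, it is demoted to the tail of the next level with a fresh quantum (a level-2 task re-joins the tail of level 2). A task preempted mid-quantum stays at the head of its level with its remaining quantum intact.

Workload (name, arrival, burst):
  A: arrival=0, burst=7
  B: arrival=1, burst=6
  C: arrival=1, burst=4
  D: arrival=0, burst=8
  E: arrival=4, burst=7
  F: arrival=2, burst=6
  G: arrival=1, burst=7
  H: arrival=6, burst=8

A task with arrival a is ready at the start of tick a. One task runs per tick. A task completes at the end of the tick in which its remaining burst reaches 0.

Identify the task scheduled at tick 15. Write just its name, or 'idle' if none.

running at tick 15 = H

t=0: L0/L1/L2 = AD/-/- → run A
t=1: L0/L1/L2 = ADBCG/-/- → run A
t=2: L0/L1/L2 = DBCGF/A/- → run D
t=3: L0/L1/L2 = DBCGF/A/- → run D
t=4: L0/L1/L2 = BCGFE/AD/- → run B
t=5: L0/L1/L2 = BCGFE/AD/- → run B
t=6: L0/L1/L2 = CGFEH/ADB/- → run C
t=7: L0/L1/L2 = CGFEH/ADB/- → run C
t=8: L0/L1/L2 = GFEH/ADBC/- → run G
t=9: L0/L1/L2 = GFEH/ADBC/- → run G
t=10: L0/L1/L2 = FEH/ADBCG/- → run F
t=11: L0/L1/L2 = FEH/ADBCG/- → run F
t=12: L0/L1/L2 = EH/ADBCGF/- → run E
t=13: L0/L1/L2 = EH/ADBCGF/- → run E
t=14: L0/L1/L2 = H/ADBCGFE/- → run H
t=15: L0/L1/L2 = H/ADBCGFE/- → run H
t=16: L0/L1/L2 = -/ADBCGFEH/- → run A
t=17: L0/L1/L2 = -/ADBCGFEH/- → run A
t=18: L0/L1/L2 = -/ADBCGFEH/- → run A
t=19: L0/L1/L2 = -/ADBCGFEH/- → run A
t=20: L0/L1/L2 = -/DBCGFEH/A → run D
t=21: L0/L1/L2 = -/DBCGFEH/A → run D
t=22: L0/L1/L2 = -/DBCGFEH/A → run D
t=23: L0/L1/L2 = -/DBCGFEH/A → run D
t=24: L0/L1/L2 = -/BCGFEH/AD → run B
t=25: L0/L1/L2 = -/BCGFEH/AD → run B
t=26: L0/L1/L2 = -/BCGFEH/AD → run B
t=27: L0/L1/L2 = -/BCGFEH/AD → run B
t=28: L0/L1/L2 = -/CGFEH/AD → run C
t=29: L0/L1/L2 = -/CGFEH/AD → run C
t=30: L0/L1/L2 = -/GFEH/AD → run G
t=31: L0/L1/L2 = -/GFEH/AD → run G
t=32: L0/L1/L2 = -/GFEH/AD → run G
t=33: L0/L1/L2 = -/GFEH/AD → run G
t=34: L0/L1/L2 = -/FEH/ADG → run F
t=35: L0/L1/L2 = -/FEH/ADG → run F
t=36: L0/L1/L2 = -/FEH/ADG → run F
t=37: L0/L1/L2 = -/FEH/ADG → run F
t=38: L0/L1/L2 = -/EH/ADG → run E
t=39: L0/L1/L2 = -/EH/ADG → run E
t=40: L0/L1/L2 = -/EH/ADG → run E
t=41: L0/L1/L2 = -/EH/ADG → run E
t=42: L0/L1/L2 = -/H/ADGE → run H
t=43: L0/L1/L2 = -/H/ADGE → run H
t=44: L0/L1/L2 = -/H/ADGE → run H
t=45: L0/L1/L2 = -/H/ADGE → run H
t=46: L0/L1/L2 = -/-/ADGEH → run A
t=47: L0/L1/L2 = -/-/DGEH → run D
t=48: L0/L1/L2 = -/-/DGEH → run D
t=49: L0/L1/L2 = -/-/GEH → run G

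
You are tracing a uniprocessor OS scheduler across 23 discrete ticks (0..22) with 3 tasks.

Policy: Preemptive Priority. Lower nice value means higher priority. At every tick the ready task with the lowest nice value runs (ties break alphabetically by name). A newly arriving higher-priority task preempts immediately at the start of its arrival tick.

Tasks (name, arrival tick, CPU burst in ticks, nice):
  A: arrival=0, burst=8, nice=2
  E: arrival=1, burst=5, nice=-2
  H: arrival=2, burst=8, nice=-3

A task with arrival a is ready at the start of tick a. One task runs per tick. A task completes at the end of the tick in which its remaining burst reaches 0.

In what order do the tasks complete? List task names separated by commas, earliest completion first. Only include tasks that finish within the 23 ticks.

t=0: ready={A} → run A
t=1: ready={A,E} → run E
t=2: ready={A,E,H} → run H
t=3: ready={A,E,H} → run H
t=4: ready={A,E,H} → run H
t=5: ready={A,E,H} → run H
t=6: ready={A,E,H} → run H
t=7: ready={A,E,H} → run H
t=8: ready={A,E,H} → run H
t=9: ready={A,E,H} → run H
t=10: ready={A,E} → run E
t=11: ready={A,E} → run E
t=12: ready={A,E} → run E
t=13: ready={A,E} → run E
t=14: ready={A} → run A
t=15: ready={A} → run A
t=16: ready={A} → run A
t=17: ready={A} → run A
t=18: ready={A} → run A
t=19: ready={A} → run A
t=20: ready={A} → run A
t=21: (idle)
t=22: (idle)

completion order = H, E, A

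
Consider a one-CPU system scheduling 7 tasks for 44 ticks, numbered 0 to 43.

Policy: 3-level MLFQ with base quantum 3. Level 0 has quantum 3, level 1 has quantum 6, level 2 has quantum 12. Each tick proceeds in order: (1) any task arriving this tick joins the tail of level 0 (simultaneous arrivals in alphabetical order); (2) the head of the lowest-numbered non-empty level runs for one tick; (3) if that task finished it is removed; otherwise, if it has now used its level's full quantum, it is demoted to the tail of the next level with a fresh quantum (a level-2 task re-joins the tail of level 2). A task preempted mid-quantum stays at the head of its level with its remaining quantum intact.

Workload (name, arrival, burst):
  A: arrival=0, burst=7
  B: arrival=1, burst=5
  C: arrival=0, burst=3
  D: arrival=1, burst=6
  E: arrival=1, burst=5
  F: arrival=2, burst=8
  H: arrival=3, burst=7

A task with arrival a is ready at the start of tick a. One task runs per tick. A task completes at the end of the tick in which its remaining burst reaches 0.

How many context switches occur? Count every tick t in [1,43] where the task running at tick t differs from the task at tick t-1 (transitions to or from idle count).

context switches = 13

t=0: L0/L1/L2 = AC/-/- → run A
t=1: L0/L1/L2 = ACBDE/-/- → run A
t=2: L0/L1/L2 = ACBDEF/-/- → run A
t=3: L0/L1/L2 = CBDEFH/A/- → run C
t=4: L0/L1/L2 = CBDEFH/A/- → run C
t=5: L0/L1/L2 = CBDEFH/A/- → run C
t=6: L0/L1/L2 = BDEFH/A/- → run B
t=7: L0/L1/L2 = BDEFH/A/- → run B
t=8: L0/L1/L2 = BDEFH/A/- → run B
t=9: L0/L1/L2 = DEFH/AB/- → run D
t=10: L0/L1/L2 = DEFH/AB/- → run D
t=11: L0/L1/L2 = DEFH/AB/- → run D
t=12: L0/L1/L2 = EFH/ABD/- → run E
t=13: L0/L1/L2 = EFH/ABD/- → run E
t=14: L0/L1/L2 = EFH/ABD/- → run E
t=15: L0/L1/L2 = FH/ABDE/- → run F
t=16: L0/L1/L2 = FH/ABDE/- → run F
t=17: L0/L1/L2 = FH/ABDE/- → run F
t=18: L0/L1/L2 = H/ABDEF/- → run H
t=19: L0/L1/L2 = H/ABDEF/- → run H
t=20: L0/L1/L2 = H/ABDEF/- → run H
t=21: L0/L1/L2 = -/ABDEFH/- → run A
t=22: L0/L1/L2 = -/ABDEFH/- → run A
t=23: L0/L1/L2 = -/ABDEFH/- → run A
t=24: L0/L1/L2 = -/ABDEFH/- → run A
t=25: L0/L1/L2 = -/BDEFH/- → run B
t=26: L0/L1/L2 = -/BDEFH/- → run B
t=27: L0/L1/L2 = -/DEFH/- → run D
t=28: L0/L1/L2 = -/DEFH/- → run D
t=29: L0/L1/L2 = -/DEFH/- → run D
t=30: L0/L1/L2 = -/EFH/- → run E
t=31: L0/L1/L2 = -/EFH/- → run E
t=32: L0/L1/L2 = -/FH/- → run F
t=33: L0/L1/L2 = -/FH/- → run F
t=34: L0/L1/L2 = -/FH/- → run F
t=35: L0/L1/L2 = -/FH/- → run F
t=36: L0/L1/L2 = -/FH/- → run F
t=37: L0/L1/L2 = -/H/- → run H
t=38: L0/L1/L2 = -/H/- → run H
t=39: L0/L1/L2 = -/H/- → run H
t=40: L0/L1/L2 = -/H/- → run H
t=41: (idle)
t=42: (idle)
t=43: (idle)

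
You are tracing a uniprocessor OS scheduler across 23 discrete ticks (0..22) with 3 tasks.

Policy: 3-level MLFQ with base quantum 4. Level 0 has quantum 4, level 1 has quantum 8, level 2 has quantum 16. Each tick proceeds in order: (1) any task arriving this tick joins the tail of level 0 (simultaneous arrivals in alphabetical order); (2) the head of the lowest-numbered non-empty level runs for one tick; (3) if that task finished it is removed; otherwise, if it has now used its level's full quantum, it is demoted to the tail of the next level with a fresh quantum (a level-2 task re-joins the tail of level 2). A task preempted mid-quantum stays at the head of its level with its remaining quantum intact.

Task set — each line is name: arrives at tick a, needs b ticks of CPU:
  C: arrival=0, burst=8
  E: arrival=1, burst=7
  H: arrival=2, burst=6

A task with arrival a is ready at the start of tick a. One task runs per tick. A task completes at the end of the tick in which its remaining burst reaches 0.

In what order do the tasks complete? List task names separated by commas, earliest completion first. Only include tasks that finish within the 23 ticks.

t=0: L0/L1/L2 = C/-/- → run C
t=1: L0/L1/L2 = CE/-/- → run C
t=2: L0/L1/L2 = CEH/-/- → run C
t=3: L0/L1/L2 = CEH/-/- → run C
t=4: L0/L1/L2 = EH/C/- → run E
t=5: L0/L1/L2 = EH/C/- → run E
t=6: L0/L1/L2 = EH/C/- → run E
t=7: L0/L1/L2 = EH/C/- → run E
t=8: L0/L1/L2 = H/CE/- → run H
t=9: L0/L1/L2 = H/CE/- → run H
t=10: L0/L1/L2 = H/CE/- → run H
t=11: L0/L1/L2 = H/CE/- → run H
t=12: L0/L1/L2 = -/CEH/- → run C
t=13: L0/L1/L2 = -/CEH/- → run C
t=14: L0/L1/L2 = -/CEH/- → run C
t=15: L0/L1/L2 = -/CEH/- → run C
t=16: L0/L1/L2 = -/EH/- → run E
t=17: L0/L1/L2 = -/EH/- → run E
t=18: L0/L1/L2 = -/EH/- → run E
t=19: L0/L1/L2 = -/H/- → run H
t=20: L0/L1/L2 = -/H/- → run H
t=21: (idle)
t=22: (idle)

completion order = C, E, H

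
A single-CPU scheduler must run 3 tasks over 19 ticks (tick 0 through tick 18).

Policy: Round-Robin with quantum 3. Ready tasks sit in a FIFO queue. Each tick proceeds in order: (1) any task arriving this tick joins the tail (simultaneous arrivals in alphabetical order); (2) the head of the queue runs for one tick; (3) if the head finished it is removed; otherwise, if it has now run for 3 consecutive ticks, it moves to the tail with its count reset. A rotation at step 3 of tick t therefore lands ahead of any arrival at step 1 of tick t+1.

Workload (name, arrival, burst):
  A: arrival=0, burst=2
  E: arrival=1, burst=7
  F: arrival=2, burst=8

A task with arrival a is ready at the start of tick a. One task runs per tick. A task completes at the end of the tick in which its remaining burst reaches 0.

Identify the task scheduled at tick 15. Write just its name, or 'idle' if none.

running at tick 15 = F

t=0: queue=[A] q_used=0 → run A
t=1: queue=[A,E] q_used=1 → run A
t=2: queue=[E,F] q_used=0 → run E
t=3: queue=[E,F] q_used=1 → run E
t=4: queue=[E,F] q_used=2 → run E
t=5: queue=[F,E] q_used=0 → run F
t=6: queue=[F,E] q_used=1 → run F
t=7: queue=[F,E] q_used=2 → run F
t=8: queue=[E,F] q_used=0 → run E
t=9: queue=[E,F] q_used=1 → run E
t=10: queue=[E,F] q_used=2 → run E
t=11: queue=[F,E] q_used=0 → run F
t=12: queue=[F,E] q_used=1 → run F
t=13: queue=[F,E] q_used=2 → run F
t=14: queue=[E,F] q_used=0 → run E
t=15: queue=[F] q_used=0 → run F
t=16: queue=[F] q_used=1 → run F
t=17: (idle)
t=18: (idle)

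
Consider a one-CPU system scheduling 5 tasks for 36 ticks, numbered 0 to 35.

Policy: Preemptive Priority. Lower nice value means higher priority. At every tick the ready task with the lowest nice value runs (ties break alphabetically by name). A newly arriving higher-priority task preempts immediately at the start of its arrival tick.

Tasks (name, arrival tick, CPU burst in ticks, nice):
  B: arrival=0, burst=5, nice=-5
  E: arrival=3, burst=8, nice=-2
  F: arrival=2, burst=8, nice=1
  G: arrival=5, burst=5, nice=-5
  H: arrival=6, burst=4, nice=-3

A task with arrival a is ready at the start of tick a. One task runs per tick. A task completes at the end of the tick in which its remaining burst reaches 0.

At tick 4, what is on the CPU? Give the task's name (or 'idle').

t=0: ready={B} → run B
t=1: ready={B} → run B
t=2: ready={B,F} → run B
t=3: ready={B,E,F} → run B
t=4: ready={B,E,F} → run B
t=5: ready={E,F,G} → run G
t=6: ready={E,F,G,H} → run G
t=7: ready={E,F,G,H} → run G
t=8: ready={E,F,G,H} → run G
t=9: ready={E,F,G,H} → run G
t=10: ready={E,F,H} → run H
t=11: ready={E,F,H} → run H
t=12: ready={E,F,H} → run H
t=13: ready={E,F,H} → run H
t=14: ready={E,F} → run E
t=15: ready={E,F} → run E
t=16: ready={E,F} → run E
t=17: ready={E,F} → run E
t=18: ready={E,F} → run E
t=19: ready={E,F} → run E
t=20: ready={E,F} → run E
t=21: ready={E,F} → run E
t=22: ready={F} → run F
t=23: ready={F} → run F
t=24: ready={F} → run F
t=25: ready={F} → run F
t=26: ready={F} → run F
t=27: ready={F} → run F
t=28: ready={F} → run F
t=29: ready={F} → run F
t=30: (idle)
t=31: (idle)
t=32: (idle)
t=33: (idle)
t=34: (idle)
t=35: (idle)

running at tick 4 = B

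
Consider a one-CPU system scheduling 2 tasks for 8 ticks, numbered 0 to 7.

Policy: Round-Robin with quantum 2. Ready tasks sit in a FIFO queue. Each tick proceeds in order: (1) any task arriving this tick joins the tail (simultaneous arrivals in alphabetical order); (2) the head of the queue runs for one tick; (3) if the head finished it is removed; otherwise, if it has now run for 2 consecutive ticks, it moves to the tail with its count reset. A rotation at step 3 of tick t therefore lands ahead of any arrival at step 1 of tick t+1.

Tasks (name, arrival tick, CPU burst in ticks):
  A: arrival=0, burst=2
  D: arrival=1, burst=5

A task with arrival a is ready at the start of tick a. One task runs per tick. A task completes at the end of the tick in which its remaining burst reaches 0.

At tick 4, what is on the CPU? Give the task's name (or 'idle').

running at tick 4 = D

t=0: queue=[A] q_used=0 → run A
t=1: queue=[A,D] q_used=1 → run A
t=2: queue=[D] q_used=0 → run D
t=3: queue=[D] q_used=1 → run D
t=4: queue=[D] q_used=0 → run D
t=5: queue=[D] q_used=1 → run D
t=6: queue=[D] q_used=0 → run D
t=7: (idle)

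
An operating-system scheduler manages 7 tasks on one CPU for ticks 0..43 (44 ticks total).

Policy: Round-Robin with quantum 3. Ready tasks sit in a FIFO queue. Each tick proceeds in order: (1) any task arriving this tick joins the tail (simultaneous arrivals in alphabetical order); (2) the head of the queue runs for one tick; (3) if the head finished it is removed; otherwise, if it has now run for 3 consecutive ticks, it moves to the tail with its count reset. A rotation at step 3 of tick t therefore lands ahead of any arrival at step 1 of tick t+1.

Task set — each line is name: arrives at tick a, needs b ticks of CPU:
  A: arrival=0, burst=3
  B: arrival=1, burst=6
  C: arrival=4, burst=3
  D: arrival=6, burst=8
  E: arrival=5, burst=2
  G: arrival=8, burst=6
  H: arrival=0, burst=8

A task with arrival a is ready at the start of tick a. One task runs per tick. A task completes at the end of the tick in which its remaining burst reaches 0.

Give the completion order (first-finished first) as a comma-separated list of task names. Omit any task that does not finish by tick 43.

completion order = A, C, E, B, H, G, D

t=0: queue=[A,H] q_used=0 → run A
t=1: queue=[A,H,B] q_used=1 → run A
t=2: queue=[A,H,B] q_used=2 → run A
t=3: queue=[H,B] q_used=0 → run H
t=4: queue=[H,B,C] q_used=1 → run H
t=5: queue=[H,B,C,E] q_used=2 → run H
t=6: queue=[B,C,E,H,D] q_used=0 → run B
t=7: queue=[B,C,E,H,D] q_used=1 → run B
t=8: queue=[B,C,E,H,D,G] q_used=2 → run B
t=9: queue=[C,E,H,D,G,B] q_used=0 → run C
t=10: queue=[C,E,H,D,G,B] q_used=1 → run C
t=11: queue=[C,E,H,D,G,B] q_used=2 → run C
t=12: queue=[E,H,D,G,B] q_used=0 → run E
t=13: queue=[E,H,D,G,B] q_used=1 → run E
t=14: queue=[H,D,G,B] q_used=0 → run H
t=15: queue=[H,D,G,B] q_used=1 → run H
t=16: queue=[H,D,G,B] q_used=2 → run H
t=17: queue=[D,G,B,H] q_used=0 → run D
t=18: queue=[D,G,B,H] q_used=1 → run D
t=19: queue=[D,G,B,H] q_used=2 → run D
t=20: queue=[G,B,H,D] q_used=0 → run G
t=21: queue=[G,B,H,D] q_used=1 → run G
t=22: queue=[G,B,H,D] q_used=2 → run G
t=23: queue=[B,H,D,G] q_used=0 → run B
t=24: queue=[B,H,D,G] q_used=1 → run B
t=25: queue=[B,H,D,G] q_used=2 → run B
t=26: queue=[H,D,G] q_used=0 → run H
t=27: queue=[H,D,G] q_used=1 → run H
t=28: queue=[D,G] q_used=0 → run D
t=29: queue=[D,G] q_used=1 → run D
t=30: queue=[D,G] q_used=2 → run D
t=31: queue=[G,D] q_used=0 → run G
t=32: queue=[G,D] q_used=1 → run G
t=33: queue=[G,D] q_used=2 → run G
t=34: queue=[D] q_used=0 → run D
t=35: queue=[D] q_used=1 → run D
t=36: (idle)
t=37: (idle)
t=38: (idle)
t=39: (idle)
t=40: (idle)
t=41: (idle)
t=42: (idle)
t=43: (idle)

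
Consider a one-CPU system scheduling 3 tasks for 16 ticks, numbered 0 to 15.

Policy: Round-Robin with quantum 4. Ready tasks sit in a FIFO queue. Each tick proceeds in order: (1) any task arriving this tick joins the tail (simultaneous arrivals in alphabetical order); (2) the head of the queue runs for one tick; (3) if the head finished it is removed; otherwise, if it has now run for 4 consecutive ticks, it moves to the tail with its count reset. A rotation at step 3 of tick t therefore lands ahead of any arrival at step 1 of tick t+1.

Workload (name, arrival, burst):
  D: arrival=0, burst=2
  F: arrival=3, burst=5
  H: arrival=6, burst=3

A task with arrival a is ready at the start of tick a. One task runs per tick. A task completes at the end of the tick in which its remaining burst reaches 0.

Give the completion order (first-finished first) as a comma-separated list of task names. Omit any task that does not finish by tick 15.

completion order = D, H, F

t=0: queue=[D] q_used=0 → run D
t=1: queue=[D] q_used=1 → run D
t=2: (idle)
t=3: queue=[F] q_used=0 → run F
t=4: queue=[F] q_used=1 → run F
t=5: queue=[F] q_used=2 → run F
t=6: queue=[F,H] q_used=3 → run F
t=7: queue=[H,F] q_used=0 → run H
t=8: queue=[H,F] q_used=1 → run H
t=9: queue=[H,F] q_used=2 → run H
t=10: queue=[F] q_used=0 → run F
t=11: (idle)
t=12: (idle)
t=13: (idle)
t=14: (idle)
t=15: (idle)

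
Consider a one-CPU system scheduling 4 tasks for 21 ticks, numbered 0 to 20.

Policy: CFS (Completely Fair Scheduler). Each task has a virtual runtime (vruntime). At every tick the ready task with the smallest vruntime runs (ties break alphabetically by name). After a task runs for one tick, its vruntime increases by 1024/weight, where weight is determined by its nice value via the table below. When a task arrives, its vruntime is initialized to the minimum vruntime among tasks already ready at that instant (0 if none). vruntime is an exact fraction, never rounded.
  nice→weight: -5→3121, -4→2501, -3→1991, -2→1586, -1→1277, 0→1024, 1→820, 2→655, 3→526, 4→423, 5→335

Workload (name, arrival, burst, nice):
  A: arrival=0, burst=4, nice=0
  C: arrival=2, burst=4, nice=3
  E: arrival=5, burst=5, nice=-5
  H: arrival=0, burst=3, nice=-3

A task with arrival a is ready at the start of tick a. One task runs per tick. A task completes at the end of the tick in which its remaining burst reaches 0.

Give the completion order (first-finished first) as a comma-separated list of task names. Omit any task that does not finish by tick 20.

t=0: vr[A=0 H=0] → run A
t=1: vr[A=1 H=0] → run H
t=2: vr[A=1 C=1024/1991 H=1024/1991] → run C
t=3: vr[A=1 C=1288704/523633 H=1024/1991] → run H
t=4: vr[A=1 C=1288704/523633 H=2048/1991] → run A
t=5: vr[A=2 C=1288704/523633 E=2048/1991 H=2048/1991] → run E
t=6: vr[A=2 C=1288704/523633 E=8430592/6213911 H=2048/1991] → run H
t=7: vr[A=2 C=1288704/523633 E=8430592/6213911] → run E
t=8: vr[A=2 C=1288704/523633 E=10469376/6213911] → run E
t=9: vr[A=2 C=1288704/523633 E=12508160/6213911] → run A
t=10: vr[A=3 C=1288704/523633 E=12508160/6213911] → run E
t=11: vr[A=3 C=1288704/523633 E=14546944/6213911] → run E
t=12: vr[A=3 C=1288704/523633] → run C
t=13: vr[A=3 C=2308096/523633] → run A
t=14: vr[C=2308096/523633] → run C
t=15: vr[C=3327488/523633] → run C
t=16: (idle)
t=17: (idle)
t=18: (idle)
t=19: (idle)
t=20: (idle)

completion order = H, E, A, C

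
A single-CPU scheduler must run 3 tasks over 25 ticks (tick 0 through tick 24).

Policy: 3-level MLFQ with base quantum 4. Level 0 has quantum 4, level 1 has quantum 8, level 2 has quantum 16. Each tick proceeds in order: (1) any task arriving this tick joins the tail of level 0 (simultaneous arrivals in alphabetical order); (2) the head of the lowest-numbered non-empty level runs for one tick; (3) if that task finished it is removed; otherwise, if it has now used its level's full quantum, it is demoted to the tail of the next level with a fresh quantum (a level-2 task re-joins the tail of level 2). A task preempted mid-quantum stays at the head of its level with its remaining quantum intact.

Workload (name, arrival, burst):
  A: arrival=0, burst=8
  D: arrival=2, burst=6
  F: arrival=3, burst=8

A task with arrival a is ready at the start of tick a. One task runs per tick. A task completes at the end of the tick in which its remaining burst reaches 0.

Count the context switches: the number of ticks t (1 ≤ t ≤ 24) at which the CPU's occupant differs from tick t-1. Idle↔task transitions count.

context switches = 6

t=0: L0/L1/L2 = A/-/- → run A
t=1: L0/L1/L2 = A/-/- → run A
t=2: L0/L1/L2 = AD/-/- → run A
t=3: L0/L1/L2 = ADF/-/- → run A
t=4: L0/L1/L2 = DF/A/- → run D
t=5: L0/L1/L2 = DF/A/- → run D
t=6: L0/L1/L2 = DF/A/- → run D
t=7: L0/L1/L2 = DF/A/- → run D
t=8: L0/L1/L2 = F/AD/- → run F
t=9: L0/L1/L2 = F/AD/- → run F
t=10: L0/L1/L2 = F/AD/- → run F
t=11: L0/L1/L2 = F/AD/- → run F
t=12: L0/L1/L2 = -/ADF/- → run A
t=13: L0/L1/L2 = -/ADF/- → run A
t=14: L0/L1/L2 = -/ADF/- → run A
t=15: L0/L1/L2 = -/ADF/- → run A
t=16: L0/L1/L2 = -/DF/- → run D
t=17: L0/L1/L2 = -/DF/- → run D
t=18: L0/L1/L2 = -/F/- → run F
t=19: L0/L1/L2 = -/F/- → run F
t=20: L0/L1/L2 = -/F/- → run F
t=21: L0/L1/L2 = -/F/- → run F
t=22: (idle)
t=23: (idle)
t=24: (idle)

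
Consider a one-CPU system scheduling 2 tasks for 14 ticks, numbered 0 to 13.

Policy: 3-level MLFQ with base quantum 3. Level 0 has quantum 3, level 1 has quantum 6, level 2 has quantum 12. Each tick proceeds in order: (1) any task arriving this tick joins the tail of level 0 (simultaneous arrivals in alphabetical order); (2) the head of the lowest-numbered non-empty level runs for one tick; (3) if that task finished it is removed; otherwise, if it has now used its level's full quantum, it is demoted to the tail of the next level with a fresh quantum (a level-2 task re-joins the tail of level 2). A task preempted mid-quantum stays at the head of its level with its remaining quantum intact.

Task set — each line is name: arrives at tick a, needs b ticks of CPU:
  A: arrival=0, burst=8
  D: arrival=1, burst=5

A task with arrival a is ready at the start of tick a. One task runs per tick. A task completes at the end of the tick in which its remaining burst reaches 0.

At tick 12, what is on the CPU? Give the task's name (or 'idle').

running at tick 12 = D

t=0: L0/L1/L2 = A/-/- → run A
t=1: L0/L1/L2 = AD/-/- → run A
t=2: L0/L1/L2 = AD/-/- → run A
t=3: L0/L1/L2 = D/A/- → run D
t=4: L0/L1/L2 = D/A/- → run D
t=5: L0/L1/L2 = D/A/- → run D
t=6: L0/L1/L2 = -/AD/- → run A
t=7: L0/L1/L2 = -/AD/- → run A
t=8: L0/L1/L2 = -/AD/- → run A
t=9: L0/L1/L2 = -/AD/- → run A
t=10: L0/L1/L2 = -/AD/- → run A
t=11: L0/L1/L2 = -/D/- → run D
t=12: L0/L1/L2 = -/D/- → run D
t=13: (idle)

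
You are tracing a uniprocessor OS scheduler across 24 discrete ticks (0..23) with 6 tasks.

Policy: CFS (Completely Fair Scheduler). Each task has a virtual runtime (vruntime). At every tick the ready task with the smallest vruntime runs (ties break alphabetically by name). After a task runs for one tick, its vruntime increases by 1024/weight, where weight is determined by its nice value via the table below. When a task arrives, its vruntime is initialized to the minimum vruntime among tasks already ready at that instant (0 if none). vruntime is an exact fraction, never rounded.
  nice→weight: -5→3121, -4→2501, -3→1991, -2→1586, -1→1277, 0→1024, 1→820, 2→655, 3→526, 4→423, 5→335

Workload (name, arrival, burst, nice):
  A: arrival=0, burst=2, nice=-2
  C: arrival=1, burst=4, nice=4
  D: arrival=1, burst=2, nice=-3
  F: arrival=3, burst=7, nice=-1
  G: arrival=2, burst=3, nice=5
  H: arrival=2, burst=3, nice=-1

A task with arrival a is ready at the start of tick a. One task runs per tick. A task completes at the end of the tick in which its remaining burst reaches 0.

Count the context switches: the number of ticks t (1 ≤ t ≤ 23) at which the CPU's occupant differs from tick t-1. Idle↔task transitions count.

context switches = 18

t=0: vr[A=0] → run A
t=1: vr[A=512/793 C=512/793 D=512/793] → run A
t=2: vr[C=512/793 D=512/793 G=512/793 H=512/793] → run C
t=3: vr[C=1028608/335439 D=512/793 F=512/793 G=512/793 H=512/793] → run D
t=4: vr[C=1028608/335439 D=1831424/1578863 F=512/793 G=512/793 H=512/793] → run F
t=5: vr[C=1028608/335439 D=1831424/1578863 F=1465856/1012661 G=512/793 H=512/793] → run G
t=6: vr[C=1028608/335439 D=1831424/1578863 F=1465856/1012661 G=983552/265655 H=512/793] → run H
t=7: vr[C=1028608/335439 D=1831424/1578863 F=1465856/1012661 G=983552/265655 H=1465856/1012661] → run D
t=8: vr[C=1028608/335439 F=1465856/1012661 G=983552/265655 H=1465856/1012661] → run F
t=9: vr[C=1028608/335439 F=2277888/1012661 G=983552/265655 H=1465856/1012661] → run H
t=10: vr[C=1028608/335439 F=2277888/1012661 G=983552/265655 H=2277888/1012661] → run F
t=11: vr[C=1028608/335439 F=3089920/1012661 G=983552/265655 H=2277888/1012661] → run H
t=12: vr[C=1028608/335439 F=3089920/1012661 G=983552/265655] → run F
t=13: vr[C=1028608/335439 F=3901952/1012661 G=983552/265655] → run C
t=14: vr[C=1840640/335439 F=3901952/1012661 G=983552/265655] → run G
t=15: vr[C=1840640/335439 F=3901952/1012661 G=1795584/265655] → run F
t=16: vr[C=1840640/335439 F=4713984/1012661 G=1795584/265655] → run F
t=17: vr[C=1840640/335439 F=5526016/1012661 G=1795584/265655] → run F
t=18: vr[C=1840640/335439 G=1795584/265655] → run C
t=19: vr[C=884224/111813 G=1795584/265655] → run G
t=20: vr[C=884224/111813] → run C
t=21: (idle)
t=22: (idle)
t=23: (idle)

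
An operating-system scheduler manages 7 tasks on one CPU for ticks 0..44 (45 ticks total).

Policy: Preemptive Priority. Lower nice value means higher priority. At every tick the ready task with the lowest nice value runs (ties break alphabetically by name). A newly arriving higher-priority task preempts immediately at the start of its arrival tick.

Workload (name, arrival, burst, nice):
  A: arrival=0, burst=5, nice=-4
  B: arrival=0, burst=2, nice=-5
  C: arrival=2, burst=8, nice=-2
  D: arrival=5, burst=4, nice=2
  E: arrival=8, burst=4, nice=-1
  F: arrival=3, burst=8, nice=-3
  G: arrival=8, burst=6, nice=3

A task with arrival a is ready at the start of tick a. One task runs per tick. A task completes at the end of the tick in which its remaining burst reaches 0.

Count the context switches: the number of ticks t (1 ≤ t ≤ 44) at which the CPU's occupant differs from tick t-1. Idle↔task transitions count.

context switches = 7

t=0: ready={A,B} → run B
t=1: ready={A,B} → run B
t=2: ready={A,C} → run A
t=3: ready={A,C,F} → run A
t=4: ready={A,C,F} → run A
t=5: ready={A,C,D,F} → run A
t=6: ready={A,C,D,F} → run A
t=7: ready={C,D,F} → run F
t=8: ready={C,D,E,F,G} → run F
t=9: ready={C,D,E,F,G} → run F
t=10: ready={C,D,E,F,G} → run F
t=11: ready={C,D,E,F,G} → run F
t=12: ready={C,D,E,F,G} → run F
t=13: ready={C,D,E,F,G} → run F
t=14: ready={C,D,E,F,G} → run F
t=15: ready={C,D,E,G} → run C
t=16: ready={C,D,E,G} → run C
t=17: ready={C,D,E,G} → run C
t=18: ready={C,D,E,G} → run C
t=19: ready={C,D,E,G} → run C
t=20: ready={C,D,E,G} → run C
t=21: ready={C,D,E,G} → run C
t=22: ready={C,D,E,G} → run C
t=23: ready={D,E,G} → run E
t=24: ready={D,E,G} → run E
t=25: ready={D,E,G} → run E
t=26: ready={D,E,G} → run E
t=27: ready={D,G} → run D
t=28: ready={D,G} → run D
t=29: ready={D,G} → run D
t=30: ready={D,G} → run D
t=31: ready={G} → run G
t=32: ready={G} → run G
t=33: ready={G} → run G
t=34: ready={G} → run G
t=35: ready={G} → run G
t=36: ready={G} → run G
t=37: (idle)
t=38: (idle)
t=39: (idle)
t=40: (idle)
t=41: (idle)
t=42: (idle)
t=43: (idle)
t=44: (idle)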